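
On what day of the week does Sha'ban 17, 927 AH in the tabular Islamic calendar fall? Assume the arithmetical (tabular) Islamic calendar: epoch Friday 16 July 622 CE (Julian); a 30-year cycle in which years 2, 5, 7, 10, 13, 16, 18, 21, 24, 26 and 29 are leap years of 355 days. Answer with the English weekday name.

Equivalently 2 August 1521 Gregorian, JDN 2276807.
JDN 2276807 mod 7 = 1, and JDN 0 was a Monday, so this is a Tuesday.

Tuesday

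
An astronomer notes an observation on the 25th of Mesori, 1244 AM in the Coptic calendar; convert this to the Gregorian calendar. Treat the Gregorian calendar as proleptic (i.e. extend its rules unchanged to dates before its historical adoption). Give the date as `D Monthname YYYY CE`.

Julian Day Number of the source date = 2279390.
Converting JDN 2279390 to the Gregorian calendar gives 28 August 1528 CE.

28 August 1528 CE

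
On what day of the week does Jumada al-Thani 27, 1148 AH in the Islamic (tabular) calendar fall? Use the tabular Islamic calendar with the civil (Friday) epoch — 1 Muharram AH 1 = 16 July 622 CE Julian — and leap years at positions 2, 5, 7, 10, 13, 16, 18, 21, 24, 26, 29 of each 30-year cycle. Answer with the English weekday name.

Monday

In the Gregorian calendar this is 14 November 1735 (JDN 2355073).
JDN 2355073 mod 7 = 0, and JDN 0 was a Monday, so this is a Monday.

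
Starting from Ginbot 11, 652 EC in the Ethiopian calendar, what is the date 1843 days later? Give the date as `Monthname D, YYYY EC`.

Ginbot 28, 657 EC

The starting date is JDN 1962249; 1962249 + 1843 = 1964092.
JDN 1964092 corresponds to Ginbot 28, 657 EC.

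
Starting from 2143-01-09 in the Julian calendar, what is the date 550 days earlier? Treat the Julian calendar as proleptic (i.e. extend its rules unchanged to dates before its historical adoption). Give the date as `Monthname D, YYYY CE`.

July 8, 2141 CE

The starting date is JDN 2503797; 2503797 − 550 = 2503247.
JDN 2503247 corresponds to July 8, 2141 CE.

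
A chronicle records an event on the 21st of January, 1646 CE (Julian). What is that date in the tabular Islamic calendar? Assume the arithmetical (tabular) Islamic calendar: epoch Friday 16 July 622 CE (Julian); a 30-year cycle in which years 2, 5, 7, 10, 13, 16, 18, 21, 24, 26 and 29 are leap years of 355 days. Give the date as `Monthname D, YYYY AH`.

Dhu al-Hijjah 14, 1055 AH

The source date corresponds to 31 January 1646 in the Gregorian calendar (JDN 2322280).
That day falls on 14 Dhu al-Hijjah 1055 AH in the tabular Islamic calendar.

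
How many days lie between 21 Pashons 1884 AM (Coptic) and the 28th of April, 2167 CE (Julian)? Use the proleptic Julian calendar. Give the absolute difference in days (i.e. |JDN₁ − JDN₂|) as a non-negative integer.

JDN of the first date = 2513056.
JDN of the second date = 2512672.
|2512672 − 2513056| = 384.

384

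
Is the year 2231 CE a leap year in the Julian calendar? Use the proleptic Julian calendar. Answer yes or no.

2231 mod 4 = 3, so it is a common year in the Julian calendar.

no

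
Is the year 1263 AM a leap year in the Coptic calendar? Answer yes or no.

yes

1263 mod 4 = 3; in the Coptic calendar a year is leap when year mod 4 = 3, so it is a leap year.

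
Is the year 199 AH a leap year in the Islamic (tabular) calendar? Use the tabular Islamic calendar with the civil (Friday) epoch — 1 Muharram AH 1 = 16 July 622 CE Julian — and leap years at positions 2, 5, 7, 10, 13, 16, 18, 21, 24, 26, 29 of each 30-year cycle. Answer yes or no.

Year 199 AH is year 19 of its 30-year cycle; leap positions are 2, 5, 7, 10, 13, 16, 18, 21, 24, 26, 29, so it is a common year (354 days).

no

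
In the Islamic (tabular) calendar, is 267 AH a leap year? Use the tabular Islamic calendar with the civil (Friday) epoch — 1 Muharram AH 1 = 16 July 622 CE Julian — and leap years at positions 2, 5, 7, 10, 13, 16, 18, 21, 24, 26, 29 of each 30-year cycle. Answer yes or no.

no

Year 267 AH is year 27 of its 30-year cycle; leap positions are 2, 5, 7, 10, 13, 16, 18, 21, 24, 26, 29, so it is a common year (354 days).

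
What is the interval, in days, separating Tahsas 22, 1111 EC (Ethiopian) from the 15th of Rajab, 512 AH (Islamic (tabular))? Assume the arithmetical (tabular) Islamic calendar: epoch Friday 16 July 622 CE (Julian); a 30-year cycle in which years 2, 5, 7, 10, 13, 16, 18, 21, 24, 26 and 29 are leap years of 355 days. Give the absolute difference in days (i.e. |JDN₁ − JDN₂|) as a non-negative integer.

47

First date → JDN 2129759; second date → JDN 2129712.
The interval is |2129759 − 2129712| = 47 days.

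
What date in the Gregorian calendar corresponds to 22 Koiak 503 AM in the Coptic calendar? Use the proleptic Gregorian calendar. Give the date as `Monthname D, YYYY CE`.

December 22, 786 CE

Julian Day Number of the source date = 2008496.
Converting JDN 2008496 to the Gregorian calendar gives 22 December 786 CE.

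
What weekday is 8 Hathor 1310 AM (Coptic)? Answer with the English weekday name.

In the Gregorian calendar this is 14 November 1593 (JDN 2303209).
JDN 2303209 mod 7 = 6, and JDN 0 was a Monday, so this is a Sunday.

Sunday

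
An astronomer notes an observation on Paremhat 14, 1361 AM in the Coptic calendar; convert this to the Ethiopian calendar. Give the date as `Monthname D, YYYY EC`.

Julian Day Number of the source date = 2321963.
Converting JDN 2321963 to the Ethiopian calendar gives 14 Megabit 1637 EC.

Megabit 14, 1637 EC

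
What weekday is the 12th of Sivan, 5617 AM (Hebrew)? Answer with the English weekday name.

Thursday

This is JDN 2399470 (4 June 1857 Gregorian).
JDN 2399470 mod 7 = 3, and JDN 0 was a Monday, so this is a Thursday.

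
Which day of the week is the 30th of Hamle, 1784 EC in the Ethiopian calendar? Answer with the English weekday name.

Saturday

This is JDN 2375791 (4 August 1792 Gregorian).
JDN 2375791 mod 7 = 5, and JDN 0 was a Monday, so this is a Saturday.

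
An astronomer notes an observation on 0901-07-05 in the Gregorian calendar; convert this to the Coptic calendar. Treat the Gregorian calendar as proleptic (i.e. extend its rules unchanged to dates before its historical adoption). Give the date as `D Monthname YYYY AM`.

Julian Day Number of the source date = 2050329.
Converting JDN 2050329 to the Coptic calendar gives 6 Epip 617 AM.

6 Epip 617 AM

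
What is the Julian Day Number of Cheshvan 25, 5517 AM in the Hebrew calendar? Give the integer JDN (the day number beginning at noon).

2362748

Equivalently 18 November 1756 (Gregorian).
JDN 2400001 is 17 November 1858 CE (Gregorian), MJD 0; the target day is −37253 days from there, so JDN = 2362748.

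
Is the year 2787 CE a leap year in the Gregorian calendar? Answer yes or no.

no

2787 is not divisible by 4, so it is a common year.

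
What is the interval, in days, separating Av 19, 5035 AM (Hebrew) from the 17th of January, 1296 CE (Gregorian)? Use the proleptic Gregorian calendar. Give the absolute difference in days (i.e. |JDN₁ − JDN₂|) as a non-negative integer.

7455

JDN of the first date = 2186976.
JDN of the second date = 2194431.
|2194431 − 2186976| = 7455.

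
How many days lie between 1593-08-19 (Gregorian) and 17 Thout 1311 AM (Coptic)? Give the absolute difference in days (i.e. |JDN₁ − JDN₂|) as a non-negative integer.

JDN of the first date = 2303122.
JDN of the second date = 2303523.
|2303523 − 2303122| = 401.

401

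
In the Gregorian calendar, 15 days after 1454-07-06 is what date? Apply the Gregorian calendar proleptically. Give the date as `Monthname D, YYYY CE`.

July 21, 1454 CE

JDN of 1454-07-06 = 2252309.
2252309 + 15 = 2252324.
JDN 2252324 in the Gregorian calendar is July 21, 1454 CE.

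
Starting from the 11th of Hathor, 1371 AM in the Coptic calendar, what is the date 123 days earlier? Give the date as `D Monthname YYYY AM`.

13 Epip 1370 AM

JDN of the 11th of Hathor, 1371 AM = 2325492.
2325492 − 123 = 2325369.
JDN 2325369 in the Coptic calendar is 13 Epip 1370 AM.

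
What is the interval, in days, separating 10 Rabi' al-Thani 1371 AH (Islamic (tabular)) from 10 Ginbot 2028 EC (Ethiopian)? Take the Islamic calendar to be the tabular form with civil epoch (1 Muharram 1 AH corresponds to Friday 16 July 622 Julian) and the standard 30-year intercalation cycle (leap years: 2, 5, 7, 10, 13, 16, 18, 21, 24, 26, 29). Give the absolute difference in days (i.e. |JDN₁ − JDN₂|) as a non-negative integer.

First date → JDN 2434020; second date → JDN 2464832.
The interval is |2434020 − 2464832| = 30812 days.

30812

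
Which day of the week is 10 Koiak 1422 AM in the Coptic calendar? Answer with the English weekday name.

This is JDN 2344149 (17 December 1705 Gregorian).
Since JDN mod 7 = 3 (0 = Monday), the day is Thursday.

Thursday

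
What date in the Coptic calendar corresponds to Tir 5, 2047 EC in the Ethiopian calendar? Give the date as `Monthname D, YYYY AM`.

Tobi 5, 1771 AM

The source date corresponds to 13 January 2055 in the Gregorian calendar (JDN 2471646).
That day falls on 5 Tobi 1771 AM in the Coptic calendar.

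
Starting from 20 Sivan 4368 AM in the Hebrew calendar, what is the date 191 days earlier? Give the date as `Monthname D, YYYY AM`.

JDN of 20 Sivan 4368 AM = 1943290.
1943290 − 191 = 1943099.
JDN 1943099 in the Hebrew calendar is Tevet 6, 4368 AM.

Tevet 6, 4368 AM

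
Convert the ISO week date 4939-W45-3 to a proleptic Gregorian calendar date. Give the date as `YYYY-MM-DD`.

4939-11-04

ISO week 1 of 4939 is the week containing the first Thursday of 4939.
Week 45, day 3 (Wednesday) lands on 4939-11-04.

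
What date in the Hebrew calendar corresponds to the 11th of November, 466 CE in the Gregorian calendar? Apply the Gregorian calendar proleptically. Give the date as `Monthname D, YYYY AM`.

Cheshvan 16, 4227 AM

Julian Day Number of the source date = 1891578.
Converting JDN 1891578 to the Hebrew calendar gives 16 Cheshvan 4227 AM.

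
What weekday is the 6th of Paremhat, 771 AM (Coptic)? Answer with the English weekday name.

Thursday

In the proleptic Gregorian calendar this is 8 March 1055 (JDN 2106457).
2106457 ≡ 3 (mod 7); counting from Monday = 0 gives Thursday.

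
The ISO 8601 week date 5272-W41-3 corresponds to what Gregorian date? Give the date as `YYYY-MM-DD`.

ISO week 1 of 5272 is the week containing the first Thursday of 5272.
Week 41, day 3 (Wednesday) lands on 5272-10-12.

5272-10-12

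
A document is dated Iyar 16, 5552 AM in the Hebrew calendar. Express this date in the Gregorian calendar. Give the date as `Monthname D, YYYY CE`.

May 8, 1792 CE

Both dates share Julian Day Number 2375703; in the Gregorian calendar that is 8 May 1792 CE.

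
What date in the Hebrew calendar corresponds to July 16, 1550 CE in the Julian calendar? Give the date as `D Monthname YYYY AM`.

3 Av 5310 AM

Both dates share Julian Day Number 2287392; in the Hebrew calendar that is 3 Av 5310 AM.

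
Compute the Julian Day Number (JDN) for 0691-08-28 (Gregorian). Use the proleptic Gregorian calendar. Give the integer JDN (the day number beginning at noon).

1973682

JDN 2299161 is 15 October 1582 CE (Gregorian); the target day is −325479 days from there, so JDN = 1973682.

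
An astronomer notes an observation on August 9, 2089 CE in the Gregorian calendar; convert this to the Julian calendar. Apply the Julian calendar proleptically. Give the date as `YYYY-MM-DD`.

2089-07-27

At this point the Julian calendar is 13 days behind the Gregorian.
9 August 2089 Gregorian − 13 days → 27 July 2089 Julian.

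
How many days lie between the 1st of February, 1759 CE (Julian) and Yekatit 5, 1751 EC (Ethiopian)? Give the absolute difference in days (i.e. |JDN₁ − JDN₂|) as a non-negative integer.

2

First date → JDN 2363564; second date → JDN 2363562.
The interval is |2363564 − 2363562| = 2 days.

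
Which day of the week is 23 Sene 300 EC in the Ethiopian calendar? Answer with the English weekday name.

This is JDN 1833723 (18 June 308 Gregorian).
1833723 ≡ 3 (mod 7); counting from Monday = 0 gives Thursday.

Thursday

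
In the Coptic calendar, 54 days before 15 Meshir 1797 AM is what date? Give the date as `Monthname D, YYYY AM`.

Koiak 21, 1797 AM

The starting date is JDN 2481183; 2481183 − 54 = 2481129.
JDN 2481129 corresponds to Koiak 21, 1797 AM.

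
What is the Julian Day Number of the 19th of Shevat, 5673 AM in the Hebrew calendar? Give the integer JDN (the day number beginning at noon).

2419795

In the Gregorian calendar the same day is 27 January 1913.
JDN 2400001 is 17 November 1858 CE (Gregorian), MJD 0; the target day is +19794 days from there, so JDN = 2419795.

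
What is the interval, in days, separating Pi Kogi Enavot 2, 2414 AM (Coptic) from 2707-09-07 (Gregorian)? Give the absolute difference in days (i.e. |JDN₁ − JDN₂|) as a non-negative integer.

3281

JDN of the first date = 2706739.
JDN of the second date = 2710020.
|2710020 − 2706739| = 3281.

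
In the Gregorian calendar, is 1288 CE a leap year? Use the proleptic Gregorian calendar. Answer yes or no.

1288 is divisible by 4 and not by 100, so it is a leap year.

yes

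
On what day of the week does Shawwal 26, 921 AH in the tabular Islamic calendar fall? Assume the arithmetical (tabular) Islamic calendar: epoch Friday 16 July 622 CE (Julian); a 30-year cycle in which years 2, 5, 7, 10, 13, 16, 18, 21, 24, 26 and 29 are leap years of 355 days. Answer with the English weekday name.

In the proleptic Gregorian calendar this is 13 December 1515 (JDN 2274748).
2274748 ≡ 0 (mod 7); counting from Monday = 0 gives Monday.

Monday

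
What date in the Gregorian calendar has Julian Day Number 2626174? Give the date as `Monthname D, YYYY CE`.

February 12, 2478 CE

Counting from JDN 2299161 = 15 Oct 1582 gives an offset of 327013 days.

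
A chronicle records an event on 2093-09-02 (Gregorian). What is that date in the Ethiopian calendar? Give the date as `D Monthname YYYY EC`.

Julian Day Number of the source date = 2485758.
Converting JDN 2485758 to the Ethiopian calendar gives 27 Nehase 2085 EC.

27 Nehase 2085 EC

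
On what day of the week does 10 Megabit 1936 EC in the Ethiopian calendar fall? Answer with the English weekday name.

This is JDN 2431169 (19 March 1944 Gregorian).
Since JDN mod 7 = 6 (0 = Monday), the day is Sunday.

Sunday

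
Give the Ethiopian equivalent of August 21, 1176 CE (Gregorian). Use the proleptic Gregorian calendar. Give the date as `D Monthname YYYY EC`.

21 Nehase 1168 EC

Both dates share Julian Day Number 2150818; in the Ethiopian calendar that is 21 Nehase 1168 EC.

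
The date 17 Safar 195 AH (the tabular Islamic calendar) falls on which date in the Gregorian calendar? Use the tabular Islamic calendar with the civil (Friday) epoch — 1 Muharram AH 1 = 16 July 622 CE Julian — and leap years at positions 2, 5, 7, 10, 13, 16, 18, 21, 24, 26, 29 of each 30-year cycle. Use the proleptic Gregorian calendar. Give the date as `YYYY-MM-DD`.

0810-11-23

Both dates share Julian Day Number 2017233; in the Gregorian calendar that is 23 November 810 CE.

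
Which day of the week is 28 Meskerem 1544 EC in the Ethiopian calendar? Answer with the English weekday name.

In the proleptic Gregorian calendar this is 6 October 1551 (JDN 2287829).
2287829 ≡ 5 (mod 7); counting from Monday = 0 gives Saturday.

Saturday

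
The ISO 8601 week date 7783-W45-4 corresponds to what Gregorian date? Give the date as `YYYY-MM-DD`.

7783-11-06

ISO week 1 of 7783 is the week containing the first Thursday of 7783.
Week 45, day 4 (Thursday) lands on 7783-11-06.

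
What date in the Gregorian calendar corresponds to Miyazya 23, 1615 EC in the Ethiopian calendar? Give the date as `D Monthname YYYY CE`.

28 April 1623 CE

Both dates share Julian Day Number 2313966; in the Gregorian calendar that is 28 April 1623 CE.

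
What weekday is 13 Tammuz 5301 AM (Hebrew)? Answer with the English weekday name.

This is JDN 2284097 (18 July 1541 Gregorian).
Since JDN mod 7 = 4 (0 = Monday), the day is Friday.

Friday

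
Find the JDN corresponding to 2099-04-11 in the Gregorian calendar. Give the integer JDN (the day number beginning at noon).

2487805

JDN 2451545 is 1 January 2000 CE (Gregorian); the target day is +36260 days from there, so JDN = 2487805.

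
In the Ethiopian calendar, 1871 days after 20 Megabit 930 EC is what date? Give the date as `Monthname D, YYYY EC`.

The starting date is JDN 2063737; 2063737 + 1871 = 2065608.
JDN 2065608 corresponds to Ginbot 5, 935 EC.

Ginbot 5, 935 EC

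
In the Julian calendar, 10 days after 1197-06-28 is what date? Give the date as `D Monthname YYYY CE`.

8 July 1197 CE

The starting date is JDN 2158441; 2158441 + 10 = 2158451.
JDN 2158451 corresponds to 8 July 1197 CE.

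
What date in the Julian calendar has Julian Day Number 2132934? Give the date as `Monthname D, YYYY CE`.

August 28, 1127 CE

The proleptic Gregorian equivalent of JDN 2132934 is 4 September 1127.
In the Julian calendar that day is August 28, 1127 CE.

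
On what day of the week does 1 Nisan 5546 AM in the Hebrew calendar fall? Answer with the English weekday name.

In the Gregorian calendar this is 30 March 1786 (JDN 2373472).
JDN 2373472 mod 7 = 3, and JDN 0 was a Monday, so this is a Thursday.

Thursday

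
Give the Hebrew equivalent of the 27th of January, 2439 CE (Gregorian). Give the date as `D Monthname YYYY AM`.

Julian Day Number of the source date = 2611913.
Converting JDN 2611913 to the Hebrew calendar gives 11 Shevat 6199 AM.

11 Shevat 6199 AM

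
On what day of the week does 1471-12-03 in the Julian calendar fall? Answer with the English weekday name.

Tuesday

Equivalently 12 December 1471 Gregorian, JDN 2258677.
2258677 ≡ 1 (mod 7); counting from Monday = 0 gives Tuesday.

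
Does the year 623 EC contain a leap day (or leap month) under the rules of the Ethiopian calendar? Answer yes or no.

yes

623 mod 4 = 3; in the Ethiopian calendar a year is leap when year mod 4 = 3, so it is a leap year.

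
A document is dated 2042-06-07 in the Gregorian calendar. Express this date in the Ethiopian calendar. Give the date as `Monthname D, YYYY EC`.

Ginbot 30, 2034 EC

Julian Day Number of the source date = 2467043.
Converting JDN 2467043 to the Ethiopian calendar gives 30 Ginbot 2034 EC.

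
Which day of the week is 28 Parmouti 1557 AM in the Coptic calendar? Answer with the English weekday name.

Wednesday

In the Gregorian calendar this is 5 May 1841 (JDN 2393596).
Since JDN mod 7 = 2 (0 = Monday), the day is Wednesday.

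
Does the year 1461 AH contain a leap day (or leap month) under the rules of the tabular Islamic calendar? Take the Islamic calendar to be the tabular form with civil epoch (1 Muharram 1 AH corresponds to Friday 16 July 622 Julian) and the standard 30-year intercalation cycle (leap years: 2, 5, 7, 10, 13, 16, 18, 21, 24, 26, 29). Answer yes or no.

yes

Year 1461 AH is year 21 of its 30-year cycle; leap positions are 2, 5, 7, 10, 13, 16, 18, 21, 24, 26, 29, so it is a leap year (355 days).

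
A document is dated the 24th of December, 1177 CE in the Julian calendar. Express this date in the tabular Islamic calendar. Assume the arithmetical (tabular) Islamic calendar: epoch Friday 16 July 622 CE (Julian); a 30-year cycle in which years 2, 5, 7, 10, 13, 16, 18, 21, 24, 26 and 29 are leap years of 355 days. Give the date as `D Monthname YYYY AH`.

Julian Day Number of the source date = 2151315.
Converting JDN 2151315 to the tabular Islamic calendar gives 1 Rajab 573 AH.

1 Rajab 573 AH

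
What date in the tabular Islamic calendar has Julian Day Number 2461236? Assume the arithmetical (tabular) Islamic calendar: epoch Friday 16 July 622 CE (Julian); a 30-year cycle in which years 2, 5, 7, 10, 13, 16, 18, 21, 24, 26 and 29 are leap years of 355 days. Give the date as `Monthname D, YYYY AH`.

Muharram 28, 1448 AH

JDN 2461236 is 14 July 2026 in the Gregorian calendar.
In the tabular Islamic calendar that day is Muharram 28, 1448 AH.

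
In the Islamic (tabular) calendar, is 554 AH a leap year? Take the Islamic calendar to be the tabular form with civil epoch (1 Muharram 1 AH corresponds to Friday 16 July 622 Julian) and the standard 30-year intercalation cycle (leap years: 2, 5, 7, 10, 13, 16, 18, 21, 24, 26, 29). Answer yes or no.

Year 554 AH is year 14 of its 30-year cycle; leap positions are 2, 5, 7, 10, 13, 16, 18, 21, 24, 26, 29, so it is a common year (354 days).

no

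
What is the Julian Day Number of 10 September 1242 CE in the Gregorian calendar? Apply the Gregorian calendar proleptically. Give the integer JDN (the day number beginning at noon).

2174944

JDN 2299161 is 15 October 1582 CE (Gregorian); the target day is −124217 days from there, so JDN = 2174944.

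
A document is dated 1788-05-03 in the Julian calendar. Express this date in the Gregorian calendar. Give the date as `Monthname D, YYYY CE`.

May 14, 1788 CE

For dates in this range the Gregorian date is 11 days ahead of the Julian.
3 May 1788 Julian + 11 days → 14 May 1788 Gregorian.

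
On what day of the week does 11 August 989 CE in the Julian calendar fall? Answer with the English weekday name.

Equivalently 16 August 989 Gregorian, JDN 2082513.
Since JDN mod 7 = 6 (0 = Monday), the day is Sunday.

Sunday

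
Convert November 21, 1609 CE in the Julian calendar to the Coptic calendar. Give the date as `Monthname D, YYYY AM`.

Hathor 25, 1326 AM

Julian Day Number of the source date = 2309070.
Converting JDN 2309070 to the Coptic calendar gives 25 Hathor 1326 AM.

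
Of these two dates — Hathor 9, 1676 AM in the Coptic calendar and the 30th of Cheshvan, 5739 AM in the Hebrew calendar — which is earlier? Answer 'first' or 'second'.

First date → JDN 2436892; second date → JDN 2443843.
JDN 2436892 < JDN 2443843, so the first date is earlier.

first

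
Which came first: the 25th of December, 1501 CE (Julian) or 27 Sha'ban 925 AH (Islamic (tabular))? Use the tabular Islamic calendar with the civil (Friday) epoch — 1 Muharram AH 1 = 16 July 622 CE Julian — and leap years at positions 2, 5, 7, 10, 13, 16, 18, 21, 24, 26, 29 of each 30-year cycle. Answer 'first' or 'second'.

first

The two dates have Julian Day Numbers 2269657 and 2276108 respectively.
Since 2269657 < 2276108, the first date comes first.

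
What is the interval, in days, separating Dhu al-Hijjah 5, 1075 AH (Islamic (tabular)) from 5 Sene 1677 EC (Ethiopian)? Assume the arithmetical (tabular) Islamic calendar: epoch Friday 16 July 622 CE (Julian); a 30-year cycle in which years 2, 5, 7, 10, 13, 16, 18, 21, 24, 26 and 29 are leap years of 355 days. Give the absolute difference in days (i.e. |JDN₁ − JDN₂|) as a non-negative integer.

7295

First date → JDN 2329359; second date → JDN 2336654.
The interval is |2329359 − 2336654| = 7295 days.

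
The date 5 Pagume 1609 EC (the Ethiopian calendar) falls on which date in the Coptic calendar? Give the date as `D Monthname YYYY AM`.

5 Pi Kogi Enavot 1333 AM

The source date corresponds to 7 September 1617 in the Gregorian calendar (JDN 2311907).
That day falls on 5 Pi Kogi Enavot 1333 AM in the Coptic calendar.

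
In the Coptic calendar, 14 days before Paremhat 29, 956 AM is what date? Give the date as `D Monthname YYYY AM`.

JDN of Paremhat 29, 956 AM = 2174052.
2174052 − 14 = 2174038.
JDN 2174038 in the Coptic calendar is 15 Paremhat 956 AM.

15 Paremhat 956 AM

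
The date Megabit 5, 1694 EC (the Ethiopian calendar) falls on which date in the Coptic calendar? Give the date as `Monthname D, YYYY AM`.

Both dates share Julian Day Number 2342773; in the Coptic calendar that is 5 Paremhat 1418 AM.

Paremhat 5, 1418 AM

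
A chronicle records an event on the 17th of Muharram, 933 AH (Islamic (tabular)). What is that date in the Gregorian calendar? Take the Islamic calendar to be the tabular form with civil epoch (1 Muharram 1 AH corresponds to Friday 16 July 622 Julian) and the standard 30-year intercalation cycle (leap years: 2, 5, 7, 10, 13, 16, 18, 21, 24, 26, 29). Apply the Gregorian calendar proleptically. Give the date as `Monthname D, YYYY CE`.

Julian Day Number of the source date = 2278726.
Converting JDN 2278726 to the Gregorian calendar gives 3 November 1526 CE.

November 3, 1526 CE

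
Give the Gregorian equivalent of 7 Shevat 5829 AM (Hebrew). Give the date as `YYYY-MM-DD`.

Both dates share Julian Day Number 2476776; in the Gregorian calendar that is 29 January 2069 CE.

2069-01-29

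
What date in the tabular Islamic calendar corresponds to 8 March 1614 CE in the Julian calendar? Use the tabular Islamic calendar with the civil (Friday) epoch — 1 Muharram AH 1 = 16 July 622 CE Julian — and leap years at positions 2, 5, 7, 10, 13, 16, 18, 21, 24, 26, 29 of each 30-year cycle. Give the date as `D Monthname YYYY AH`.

6 Safar 1023 AH

The source date corresponds to 18 March 1614 in the Gregorian calendar (JDN 2310638).
That day falls on 6 Safar 1023 AH in the tabular Islamic calendar.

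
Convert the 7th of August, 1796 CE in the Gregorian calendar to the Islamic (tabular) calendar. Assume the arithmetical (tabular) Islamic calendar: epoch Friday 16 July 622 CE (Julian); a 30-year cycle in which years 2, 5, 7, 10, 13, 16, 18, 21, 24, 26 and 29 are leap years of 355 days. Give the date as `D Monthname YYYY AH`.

Julian Day Number of the source date = 2377255.
Converting JDN 2377255 to the tabular Islamic calendar gives 2 Safar 1211 AH.

2 Safar 1211 AH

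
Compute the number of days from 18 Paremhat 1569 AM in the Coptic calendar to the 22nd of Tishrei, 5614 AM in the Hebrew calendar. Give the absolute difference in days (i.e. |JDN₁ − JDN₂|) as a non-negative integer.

First date → JDN 2397939; second date → JDN 2398151.
The interval is |2397939 − 2398151| = 212 days.

212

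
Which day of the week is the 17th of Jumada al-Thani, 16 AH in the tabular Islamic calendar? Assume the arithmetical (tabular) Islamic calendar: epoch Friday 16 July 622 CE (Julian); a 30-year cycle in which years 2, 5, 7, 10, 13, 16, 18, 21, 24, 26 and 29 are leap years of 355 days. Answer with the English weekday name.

Equivalently 19 July 637 Gregorian, JDN 1953919.
JDN 1953919 mod 7 = 2, and JDN 0 was a Monday, so this is a Wednesday.

Wednesday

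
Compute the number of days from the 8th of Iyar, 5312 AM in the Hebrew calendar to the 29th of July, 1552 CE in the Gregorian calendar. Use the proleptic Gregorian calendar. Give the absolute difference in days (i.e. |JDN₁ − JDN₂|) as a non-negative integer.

78

First date → JDN 2288048; second date → JDN 2288126.
The interval is |2288048 − 2288126| = 78 days.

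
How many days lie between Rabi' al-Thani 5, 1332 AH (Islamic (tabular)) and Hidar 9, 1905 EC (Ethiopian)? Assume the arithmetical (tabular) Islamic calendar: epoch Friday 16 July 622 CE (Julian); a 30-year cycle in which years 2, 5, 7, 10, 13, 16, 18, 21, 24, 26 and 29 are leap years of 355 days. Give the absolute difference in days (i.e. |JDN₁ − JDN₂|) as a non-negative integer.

470

JDN of the first date = 2420195.
JDN of the second date = 2419725.
|2419725 − 2420195| = 470.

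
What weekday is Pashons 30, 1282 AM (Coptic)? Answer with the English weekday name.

Saturday

Equivalently 4 June 1566 Gregorian, JDN 2293184.
Since JDN mod 7 = 5 (0 = Monday), the day is Saturday.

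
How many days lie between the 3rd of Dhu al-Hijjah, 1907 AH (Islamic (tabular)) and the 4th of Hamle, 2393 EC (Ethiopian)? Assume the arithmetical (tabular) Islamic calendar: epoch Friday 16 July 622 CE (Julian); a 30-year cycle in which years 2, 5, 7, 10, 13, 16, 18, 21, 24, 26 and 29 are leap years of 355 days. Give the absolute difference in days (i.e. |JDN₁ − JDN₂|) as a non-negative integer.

25988

First date → JDN 2624190; second date → JDN 2598202.
The interval is |2624190 − 2598202| = 25988 days.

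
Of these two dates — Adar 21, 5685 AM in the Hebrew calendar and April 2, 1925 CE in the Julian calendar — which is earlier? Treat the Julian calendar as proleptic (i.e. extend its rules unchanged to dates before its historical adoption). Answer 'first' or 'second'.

First date → JDN 2424227; second date → JDN 2424256.
JDN 2424227 < JDN 2424256, so the first date is earlier.

first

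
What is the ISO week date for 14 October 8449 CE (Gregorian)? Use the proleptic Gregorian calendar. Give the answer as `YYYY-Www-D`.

The weekday is Thursday (ISO weekday 4).
That Thursday belongs to ISO week 41 of ISO year 8449.

8449-W41-4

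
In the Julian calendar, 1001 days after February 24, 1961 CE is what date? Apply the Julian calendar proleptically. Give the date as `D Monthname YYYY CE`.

Counting 1001 days forward from JDN 2437368 reaches JDN 2438369, which is 22 November 1963 CE.

22 November 1963 CE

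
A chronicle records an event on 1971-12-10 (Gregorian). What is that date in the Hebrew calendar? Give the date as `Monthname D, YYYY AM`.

Kislev 22, 5732 AM

Both dates share Julian Day Number 2441296; in the Hebrew calendar that is 22 Kislev 5732 AM.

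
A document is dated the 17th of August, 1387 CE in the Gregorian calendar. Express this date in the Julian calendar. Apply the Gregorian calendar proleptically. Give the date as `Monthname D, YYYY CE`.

August 9, 1387 CE

The Julian–Gregorian offset here is 8 days (Julian trailing).
17 August 1387 Gregorian − 8 days → 9 August 1387 Julian.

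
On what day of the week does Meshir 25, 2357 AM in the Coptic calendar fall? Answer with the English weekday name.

Tuesday

In the Gregorian calendar this is 9 March 2641 (JDN 2685733).
Since JDN mod 7 = 1 (0 = Monday), the day is Tuesday.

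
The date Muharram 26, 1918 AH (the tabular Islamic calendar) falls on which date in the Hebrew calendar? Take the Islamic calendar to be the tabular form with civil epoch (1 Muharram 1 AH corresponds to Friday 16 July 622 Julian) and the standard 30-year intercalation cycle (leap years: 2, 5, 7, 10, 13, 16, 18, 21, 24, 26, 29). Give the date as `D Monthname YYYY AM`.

The source date corresponds to 13 July 2482 in the Gregorian calendar (JDN 2627786).
That day falls on 26 Tammuz 6242 AM in the Hebrew calendar.

26 Tammuz 6242 AM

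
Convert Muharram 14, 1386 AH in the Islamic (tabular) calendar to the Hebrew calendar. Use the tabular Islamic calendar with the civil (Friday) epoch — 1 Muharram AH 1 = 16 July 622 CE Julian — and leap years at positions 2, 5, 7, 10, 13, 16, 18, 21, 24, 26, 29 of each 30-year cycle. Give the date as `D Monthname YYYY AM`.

Both dates share Julian Day Number 2439251; in the Hebrew calendar that is 15 Iyar 5726 AM.

15 Iyar 5726 AM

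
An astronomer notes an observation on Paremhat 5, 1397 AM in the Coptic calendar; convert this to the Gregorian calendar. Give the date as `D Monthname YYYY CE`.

Julian Day Number of the source date = 2335103.
Converting JDN 2335103 to the Gregorian calendar gives 11 March 1681 CE.

11 March 1681 CE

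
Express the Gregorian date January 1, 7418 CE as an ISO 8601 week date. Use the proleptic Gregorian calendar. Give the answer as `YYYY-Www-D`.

The weekday is Thursday (ISO weekday 4).
That Thursday belongs to ISO week 1 of ISO year 7418.

7418-W01-4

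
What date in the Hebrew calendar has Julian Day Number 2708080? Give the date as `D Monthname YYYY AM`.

JDN 2708080 is 16 May 2702 in the Gregorian calendar.
In the Hebrew calendar that day is 26 Iyar 6462 AM.

26 Iyar 6462 AM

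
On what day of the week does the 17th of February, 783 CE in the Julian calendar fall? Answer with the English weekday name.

Monday

In the proleptic Gregorian calendar this is 21 February 783 (JDN 2007096).
Since JDN mod 7 = 0 (0 = Monday), the day is Monday.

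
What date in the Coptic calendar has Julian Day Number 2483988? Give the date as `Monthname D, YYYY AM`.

The Gregorian equivalent of JDN 2483988 is 28 October 2088.
In the Coptic calendar that day is Paopi 18, 1805 AM.

Paopi 18, 1805 AM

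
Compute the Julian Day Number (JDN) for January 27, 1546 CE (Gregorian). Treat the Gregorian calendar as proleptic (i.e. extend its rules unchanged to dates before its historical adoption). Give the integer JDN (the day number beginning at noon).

JDN 2451545 is 1 January 2000 CE (Gregorian); the target day is −165794 days from there, so JDN = 2285751.

2285751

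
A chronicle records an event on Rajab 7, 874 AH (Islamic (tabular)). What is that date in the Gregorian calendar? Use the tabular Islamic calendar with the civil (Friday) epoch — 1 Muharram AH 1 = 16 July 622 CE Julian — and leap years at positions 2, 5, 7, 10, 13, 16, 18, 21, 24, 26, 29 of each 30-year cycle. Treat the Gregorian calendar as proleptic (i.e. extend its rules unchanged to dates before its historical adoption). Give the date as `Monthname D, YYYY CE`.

Julian Day Number of the source date = 2257985.
Converting JDN 2257985 to the Gregorian calendar gives 19 January 1470 CE.

January 19, 1470 CE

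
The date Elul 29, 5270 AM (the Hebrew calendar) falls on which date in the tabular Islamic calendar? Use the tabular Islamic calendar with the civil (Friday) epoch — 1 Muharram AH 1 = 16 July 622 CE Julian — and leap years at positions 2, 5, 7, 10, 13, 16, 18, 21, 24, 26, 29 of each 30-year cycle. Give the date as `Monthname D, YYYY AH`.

Jumada al-Awwal 30, 916 AH

Both dates share Julian Day Number 2272832; in the tabular Islamic calendar that is 30 Jumada al-Awwal 916 AH.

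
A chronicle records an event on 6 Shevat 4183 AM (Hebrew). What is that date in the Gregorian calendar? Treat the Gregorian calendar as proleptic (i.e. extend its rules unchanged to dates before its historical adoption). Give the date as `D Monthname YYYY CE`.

Both dates share Julian Day Number 1875562; in the Gregorian calendar that is 5 January 423 CE.

5 January 423 CE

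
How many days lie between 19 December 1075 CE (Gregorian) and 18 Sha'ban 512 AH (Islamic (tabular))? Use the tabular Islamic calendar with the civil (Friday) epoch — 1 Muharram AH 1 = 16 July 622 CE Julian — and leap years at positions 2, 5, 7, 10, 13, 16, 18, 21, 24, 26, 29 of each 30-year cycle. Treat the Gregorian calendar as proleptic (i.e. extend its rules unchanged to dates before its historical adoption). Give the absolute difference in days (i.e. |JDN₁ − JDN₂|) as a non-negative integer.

15697

JDN of the first date = 2114048.
JDN of the second date = 2129745.
|2129745 − 2114048| = 15697.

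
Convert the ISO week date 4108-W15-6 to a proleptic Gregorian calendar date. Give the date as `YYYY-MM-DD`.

4108-04-14

ISO week 1 of 4108 is the week containing the first Thursday of 4108.
Week 15, day 6 (Saturday) lands on 4108-04-14.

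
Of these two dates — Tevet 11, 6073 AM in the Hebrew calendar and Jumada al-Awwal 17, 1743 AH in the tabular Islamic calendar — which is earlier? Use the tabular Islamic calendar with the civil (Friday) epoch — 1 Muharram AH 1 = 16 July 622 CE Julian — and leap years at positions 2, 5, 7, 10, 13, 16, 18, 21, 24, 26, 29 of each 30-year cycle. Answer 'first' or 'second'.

Converting both to JDN: 2565875 vs 2565881; the smaller is the first.

first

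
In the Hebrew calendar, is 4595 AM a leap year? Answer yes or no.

Hebrew year 4595 is year 16 of its 19-year Metonic cycle; leap years are at positions 3, 6, 8, 11, 14, 17, 19, so it is a common year (12 months).

no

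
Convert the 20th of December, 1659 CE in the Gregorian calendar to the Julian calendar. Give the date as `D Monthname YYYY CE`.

The Julian–Gregorian offset here is 10 days (Julian trailing).
20 December 1659 Gregorian − 10 days → 10 December 1659 Julian.

10 December 1659 CE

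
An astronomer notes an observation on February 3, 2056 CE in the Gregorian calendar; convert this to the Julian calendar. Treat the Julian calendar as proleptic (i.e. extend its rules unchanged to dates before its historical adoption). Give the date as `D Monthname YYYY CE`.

The Julian–Gregorian offset here is 13 days (Julian trailing).
3 February 2056 Gregorian − 13 days → 21 January 2056 Julian.

21 January 2056 CE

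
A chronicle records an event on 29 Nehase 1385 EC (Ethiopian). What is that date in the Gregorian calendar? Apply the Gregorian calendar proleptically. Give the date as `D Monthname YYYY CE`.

Julian Day Number of the source date = 2230085.
Converting JDN 2230085 to the Gregorian calendar gives 30 August 1393 CE.

30 August 1393 CE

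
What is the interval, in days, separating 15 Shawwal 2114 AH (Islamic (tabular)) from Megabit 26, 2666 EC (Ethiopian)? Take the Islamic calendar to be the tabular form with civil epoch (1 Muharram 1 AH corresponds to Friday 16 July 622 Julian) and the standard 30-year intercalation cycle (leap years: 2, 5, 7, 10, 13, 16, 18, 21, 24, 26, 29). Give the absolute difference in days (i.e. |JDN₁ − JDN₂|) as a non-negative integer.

320

First date → JDN 2697497; second date → JDN 2697817.
The interval is |2697497 − 2697817| = 320 days.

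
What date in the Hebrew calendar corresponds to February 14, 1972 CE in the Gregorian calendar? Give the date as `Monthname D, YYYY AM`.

Both dates share Julian Day Number 2441362; in the Hebrew calendar that is 29 Shevat 5732 AM.

Shevat 29, 5732 AM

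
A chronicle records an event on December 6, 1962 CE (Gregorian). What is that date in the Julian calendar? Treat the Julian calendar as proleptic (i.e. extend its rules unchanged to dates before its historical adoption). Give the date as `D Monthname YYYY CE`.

23 November 1962 CE

For dates in this range the Gregorian date is 13 days ahead of the Julian.
6 December 1962 Gregorian − 13 days → 23 November 1962 Julian.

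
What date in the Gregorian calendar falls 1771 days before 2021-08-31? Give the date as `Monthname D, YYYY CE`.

The starting date is JDN 2459458; 2459458 − 1771 = 2457687.
JDN 2457687 corresponds to October 25, 2016 CE.

October 25, 2016 CE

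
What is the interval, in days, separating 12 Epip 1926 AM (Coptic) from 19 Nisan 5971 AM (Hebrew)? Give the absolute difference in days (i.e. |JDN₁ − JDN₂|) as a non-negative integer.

JDN of the first date = 2528447.
JDN of the second date = 2528703.
|2528703 − 2528447| = 256.

256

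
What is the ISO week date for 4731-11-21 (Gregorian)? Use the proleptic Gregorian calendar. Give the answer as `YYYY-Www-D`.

4731-W47-6

The weekday is Saturday (ISO weekday 6).
That Saturday belongs to ISO week 47 of ISO year 4731.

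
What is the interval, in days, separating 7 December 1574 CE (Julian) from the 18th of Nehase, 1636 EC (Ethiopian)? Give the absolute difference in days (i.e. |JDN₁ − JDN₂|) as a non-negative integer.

First date → JDN 2296302; second date → JDN 2321752.
The interval is |2296302 − 2321752| = 25450 days.

25450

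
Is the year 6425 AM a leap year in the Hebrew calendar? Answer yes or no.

yes

Hebrew year 6425 is year 3 of its 19-year Metonic cycle; leap years are at positions 3, 6, 8, 11, 14, 17, 19, so it is a leap year (13 months).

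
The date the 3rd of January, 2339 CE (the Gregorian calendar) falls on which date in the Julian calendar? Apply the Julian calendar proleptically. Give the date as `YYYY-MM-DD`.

2338-12-18

The Julian–Gregorian offset here is 16 days (Julian trailing).
3 January 2339 Gregorian − 16 days → 18 December 2338 Julian.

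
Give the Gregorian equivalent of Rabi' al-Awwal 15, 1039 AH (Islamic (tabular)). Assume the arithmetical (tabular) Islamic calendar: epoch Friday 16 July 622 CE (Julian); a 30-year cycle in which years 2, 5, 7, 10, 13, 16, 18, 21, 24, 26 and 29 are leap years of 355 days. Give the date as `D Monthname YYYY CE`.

Both dates share Julian Day Number 2316346; in the Gregorian calendar that is 2 November 1629 CE.

2 November 1629 CE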